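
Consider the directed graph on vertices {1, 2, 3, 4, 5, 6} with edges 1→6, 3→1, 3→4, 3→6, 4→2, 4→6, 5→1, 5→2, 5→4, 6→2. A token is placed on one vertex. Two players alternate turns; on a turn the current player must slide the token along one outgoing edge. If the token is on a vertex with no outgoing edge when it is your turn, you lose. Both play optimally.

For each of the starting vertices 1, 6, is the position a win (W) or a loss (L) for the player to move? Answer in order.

1: L, 6: W

Compute win/loss labels from the base case upward. A position with no move is L. Any other position is W if it can reach an L in one move, else L.
Every edge goes from a vertex to one that appears earlier in the order 2, 6, 1, 4, 3, 5, so processing vertices in that order labels each vertex after all of its successors.
2: no outgoing edge → L
6: can move to 2, which is L ⇒ W
1: the only move is to 6(W), a W ⇒ L
4: can move to 2, which is L ⇒ W
3: can move to 1, which is L ⇒ W
5: can move to 1, which is L ⇒ W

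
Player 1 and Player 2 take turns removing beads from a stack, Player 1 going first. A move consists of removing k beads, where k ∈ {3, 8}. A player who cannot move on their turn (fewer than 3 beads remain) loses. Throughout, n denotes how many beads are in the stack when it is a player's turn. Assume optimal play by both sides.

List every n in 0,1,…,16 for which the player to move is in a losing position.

Compute win/loss labels from the base case upward. A position with no move is L. Any other position is W if it can reach an L in one move, else L.
n=0: no move → L
n=1: no move → L
n=2: no move → L
n=3: reaches L-position 0 → W
n=4: reaches L-position 1 → W
n=5: reaches L-position 2 → W
n=6: only reaches 3(W), which is W → L
n=7: only reaches 4(W), which is W → L
n=8: reaches L-position 0 → W
n=9: reaches L-position 6 → W
n=10: reaches L-position 7 → W
n=11: only reaches 8(W), 3(W), all W → L
n=12: only reaches 9(W), 4(W), all W → L
n=13: only reaches 10(W), 5(W), all W → L
n=14: reaches L-position 11 → W
n=15: reaches L-position 12 → W
n=16: reaches L-position 13 → W
The losing starting values of n are exactly the entries labelled L in this table (8 of them).

0, 1, 2, 6, 7, 11, 12, 13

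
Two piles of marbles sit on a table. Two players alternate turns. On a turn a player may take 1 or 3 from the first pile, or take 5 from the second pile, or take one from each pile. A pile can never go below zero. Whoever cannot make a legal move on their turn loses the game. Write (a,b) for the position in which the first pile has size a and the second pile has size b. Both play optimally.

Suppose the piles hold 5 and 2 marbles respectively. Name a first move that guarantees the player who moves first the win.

Classify positions by backward induction: terminal positions (no move available) are L. From any other position, the mover wins iff some move reaches an L.
No move ever increases a pile, so every position that can arise here has a ≤ 5 and b ≤ 2; it is enough to label the cells with 0 ≤ a ≤ 5 and 0 ≤ b ≤ 2.
Every move lowers a or b (never raises either), so fill the grid row by row in increasing a, and left to right within a row: each cell's successors are then already labelled.
      b=0  b=1  b=2
a=0:    L    L    L
a=1:    W    W    W
a=2:    L    L    L
a=3:    W    W    W
a=4:    L    L    L
a=5:    W    W    W
Cells with no legal move (terminal, hence L): (0,0), (0,1), (0,2).
The remaining L cells, each justified by listing all of its moves:
(2,0): the only move is to (1,0)(W), a W ⇒ L
(2,1): moves to (1,1)(W), (1,0)(W); every one is W ⇒ L
(2,2): moves to (1,2)(W), (1,1)(W); every one is W ⇒ L
(4,0): moves to (3,0)(W), (1,0)(W); every one is W ⇒ L
(4,1): moves to (3,1)(W), (1,1)(W), (3,0)(W); every one is W ⇒ L
(4,2): moves to (3,2)(W), (1,2)(W), (3,1)(W); every one is W ⇒ L
Every other cell has at least one move into one of the L cells above, so it is W.
From (5,2), the L positions reachable in one move are: (4,2), (2,2), (4,1). Any move reaching one of these is winning.

Move to (4,2).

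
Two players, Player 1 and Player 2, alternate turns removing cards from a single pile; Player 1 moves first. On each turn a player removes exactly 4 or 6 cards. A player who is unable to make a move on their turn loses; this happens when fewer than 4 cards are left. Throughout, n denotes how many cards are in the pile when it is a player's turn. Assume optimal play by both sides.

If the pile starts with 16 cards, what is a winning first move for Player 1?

Remove 4, leaving 12.

Classify positions by backward induction: terminal positions (no move available) are L. From any other position, the mover wins iff some move reaches an L.
n=0: no move → L
n=1: no move → L
n=2: no move → L
n=3: no move → L
n=4: can move to 0, which is L ⇒ W
n=5: can move to 1, which is L ⇒ W
n=6: can move to 2, which is L ⇒ W
n=7: can move to 3, which is L ⇒ W
n=8: can move to 2, which is L ⇒ W
n=9: can move to 3, which is L ⇒ W
n=10: moves to 6(W), 4(W); every one is W ⇒ L
n=11: moves to 7(W), 5(W); every one is W ⇒ L
n=12: moves to 8(W), 6(W); every one is W ⇒ L
n=13: moves to 9(W), 7(W); every one is W ⇒ L
n=14: can move to 10, which is L ⇒ W
n=15: can move to 11, which is L ⇒ W
n=16: can move to 12, which is L ⇒ W
From 16, the L positions reachable in one move are: 12, 10. Any move reaching one of these is winning.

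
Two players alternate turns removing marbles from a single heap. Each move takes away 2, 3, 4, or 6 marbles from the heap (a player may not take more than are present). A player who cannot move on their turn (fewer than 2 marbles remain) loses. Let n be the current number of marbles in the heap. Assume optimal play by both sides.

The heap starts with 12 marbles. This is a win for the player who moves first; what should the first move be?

Label each position W (a win for the player to move) or L (a loss). A position with no legal move is L; any other position is W exactly when some move reaches an L, and L when every move reaches a W.
n=0: no move → L
n=1: no move → L
n=2: W (go to 0, an L position)
n=3: W (go to 1, an L position)
n=4: W (go to 1, an L position)
n=5: W (go to 1, an L position)
n=6: W (go to 0, an L position)
n=7: W (go to 1, an L position)
n=8: L (options 6(W), 5(W), 4(W), 2(W) are all W)
n=9: L (options 7(W), 6(W), 5(W), 3(W) are all W)
n=10: W (go to 8, an L position)
n=11: W (go to 9, an L position)
n=12: W (go to 9, an L position)
From 12, the L positions reachable in one move are: 9, 8. Any move reaching one of these is winning.

Remove 3, leaving 9.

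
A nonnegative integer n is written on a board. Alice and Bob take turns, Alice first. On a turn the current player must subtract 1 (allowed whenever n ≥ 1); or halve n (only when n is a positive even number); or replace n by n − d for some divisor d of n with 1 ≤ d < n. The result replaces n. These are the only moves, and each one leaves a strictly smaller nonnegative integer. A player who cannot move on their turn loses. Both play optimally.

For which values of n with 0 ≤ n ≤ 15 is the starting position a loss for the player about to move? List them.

Work bottom-up. With no move the player to move loses. Otherwise the position is W if at least one move leads to an L position for the opponent, and L if every move leads to a W.
n=0: no move → L
n=1: reaches L-position 0 → W
n=2: only reaches 1(W), which is W → L
n=3: reaches L-position 2 → W
n=4: reaches L-position 2 → W
n=5: only reaches 4(W), which is W → L
n=6: reaches L-position 5 → W
n=7: only reaches 6(W), which is W → L
n=8: reaches L-position 7 → W
n=9: only reaches 6(W), 8(W), all W → L
n=10: reaches L-position 5 → W
n=11: only reaches 10(W), which is W → L
n=12: reaches L-position 9 → W
n=13: only reaches 12(W), which is W → L
n=14: reaches L-position 7 → W
n=15: only reaches 10(W), 12(W), 14(W), all W → L
The losing starting values of n are exactly the entries labelled L in this table (8 of them).

0, 2, 5, 7, 9, 11, 13, 15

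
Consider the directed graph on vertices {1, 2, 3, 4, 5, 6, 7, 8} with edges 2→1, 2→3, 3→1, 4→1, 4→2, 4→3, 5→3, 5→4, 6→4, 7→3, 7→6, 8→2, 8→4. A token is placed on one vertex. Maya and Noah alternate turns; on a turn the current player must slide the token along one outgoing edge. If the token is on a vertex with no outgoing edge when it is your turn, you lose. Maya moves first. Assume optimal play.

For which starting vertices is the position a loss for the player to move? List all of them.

Build the W/L table. Terminal = L. A non-terminal position is W if it has a move to some L; otherwise it is L.
Every edge goes from a vertex to one that appears earlier in the order 1, 3, 2, 4, 5, 6, 7, 8, so processing vertices in that order labels each vertex after all of its successors.
1: no outgoing edge → L
3: W (go to 1, an L position)
2: W (go to 1, an L position)
4: W (go to 1, an L position)
5: L (options 4(W), 3(W) are all W)
6: L (sole option 4(W) is W)
7: W (go to 6, an L position)
8: L (options 4(W), 2(W) are all W)
The losing starting vertices are exactly the entries labelled L in this table (4 of them).

1, 5, 6, 8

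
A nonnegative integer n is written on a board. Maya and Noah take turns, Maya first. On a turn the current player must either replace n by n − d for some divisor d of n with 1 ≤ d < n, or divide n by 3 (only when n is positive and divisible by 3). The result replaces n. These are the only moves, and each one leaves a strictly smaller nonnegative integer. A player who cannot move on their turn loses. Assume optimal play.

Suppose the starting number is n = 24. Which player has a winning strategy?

Maya wins.

Compute win/loss labels from the base case upward. A position with no move is L. Any other position is W if it can reach an L in one move, else L.
n=0: no move → L
n=1: no move → L
n=2: can move to 1, which is L ⇒ W
n=3: can move to 1, which is L ⇒ W
n=4: moves to 2(W), 3(W); every one is W ⇒ L
n=5: can move to 4, which is L ⇒ W
n=6: can move to 4, which is L ⇒ W
n=7: the only move is to 6(W), a W ⇒ L
n=8: can move to 4, which is L ⇒ W
n=9: moves to 3(W), 6(W), 8(W); every one is W ⇒ L
n=10: can move to 9, which is L ⇒ W
n=11: the only move is to 10(W), a W ⇒ L
n=12: can move to 4, which is L ⇒ W
n=13: the only move is to 12(W), a W ⇒ L
n=14: can move to 7, which is L ⇒ W
n=15: moves to 5(W), 10(W), 12(W), 14(W); every one is W ⇒ L
n=16: can move to 15, which is L ⇒ W
n=17: the only move is to 16(W), a W ⇒ L
n=18: can move to 9, which is L ⇒ W
n=19: the only move is to 18(W), a W ⇒ L
n=20: can move to 15, which is L ⇒ W
n=21: can move to 7, which is L ⇒ W
n=22: can move to 11, which is L ⇒ W
n=23: the only move is to 22(W), a W ⇒ L
n=24: can move to 23, which is L ⇒ W
From 24 Maya can move to 23, reaching an L position.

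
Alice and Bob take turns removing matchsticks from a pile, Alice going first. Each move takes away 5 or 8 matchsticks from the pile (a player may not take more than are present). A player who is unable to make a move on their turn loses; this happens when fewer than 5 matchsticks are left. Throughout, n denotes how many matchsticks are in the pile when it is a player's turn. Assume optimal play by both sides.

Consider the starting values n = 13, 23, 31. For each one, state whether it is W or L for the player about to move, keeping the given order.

Positions with no move are L. A position that does have a move is losing for the player to move precisely when every available move leads to a winning position for the opponent. Fill in the labels:
n=0: no move → L
n=1: no move → L
n=2: no move → L
n=3: no move → L
n=4: no move → L
n=5: reaches L-position 0 → W
n=6: reaches L-position 1 → W
n=7: reaches L-position 2 → W
n=8: reaches L-position 3 → W
n=9: reaches L-position 4 → W
n=10: reaches L-position 2 → W
n=11: reaches L-position 3 → W
n=12: reaches L-position 4 → W
n=13: only reaches 8(W), 5(W), all W → L
n=14: only reaches 9(W), 6(W), all W → L
n=15: only reaches 10(W), 7(W), all W → L
n=16: only reaches 11(W), 8(W), all W → L
n=17: only reaches 12(W), 9(W), all W → L
n=18: reaches L-position 13 → W
n=19: reaches L-position 14 → W
n=20: reaches L-position 15 → W
n=21: reaches L-position 16 → W
n=22: reaches L-position 17 → W
n=23: reaches L-position 15 → W
n=24: reaches L-position 16 → W
n=25: reaches L-position 17 → W
n=26: only reaches 21(W), 18(W), all W → L
n=27: only reaches 22(W), 19(W), all W → L
n=28: only reaches 23(W), 20(W), all W → L
n=29: only reaches 24(W), 21(W), all W → L
n=30: only reaches 25(W), 22(W), all W → L
n=31: reaches L-position 26 → W

13: L, 23: W, 31: W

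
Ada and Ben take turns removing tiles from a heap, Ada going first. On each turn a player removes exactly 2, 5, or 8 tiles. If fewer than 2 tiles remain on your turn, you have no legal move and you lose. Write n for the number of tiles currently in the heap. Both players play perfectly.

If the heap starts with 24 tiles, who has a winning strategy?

Build the W/L table. Terminal = L. A non-terminal position is W if it has a move to some L; otherwise it is L.
n=0: no move → L
n=1: no move → L
n=2: reaches L-position 0 → W
n=3: reaches L-position 1 → W
n=4: only reaches 2(W), which is W → L
n=5: reaches L-position 0 → W
n=6: reaches L-position 4 → W
n=7: only reaches 5(W), 2(W), all W → L
n=8: reaches L-position 0 → W
n=9: reaches L-position 7 → W
n=10: only reaches 8(W), 5(W), 2(W), all W → L
n=11: only reaches 9(W), 6(W), 3(W), all W → L
n=12: reaches L-position 10 → W
n=13: reaches L-position 11 → W
n=14: only reaches 12(W), 9(W), 6(W), all W → L
n=15: reaches L-position 10 → W
n=16: reaches L-position 14 → W
n=17: only reaches 15(W), 12(W), 9(W), all W → L
n=18: reaches L-position 10 → W
n=19: reaches L-position 17 → W
n=20: only reaches 18(W), 15(W), 12(W), all W → L
n=21: only reaches 19(W), 16(W), 13(W), all W → L
n=22: reaches L-position 20 → W
n=23: reaches L-position 21 → W
n=24: only reaches 22(W), 19(W), 16(W), all W → L
The starting position 24 is L: whatever Ada does, the opponent receives a W position.

Ben wins.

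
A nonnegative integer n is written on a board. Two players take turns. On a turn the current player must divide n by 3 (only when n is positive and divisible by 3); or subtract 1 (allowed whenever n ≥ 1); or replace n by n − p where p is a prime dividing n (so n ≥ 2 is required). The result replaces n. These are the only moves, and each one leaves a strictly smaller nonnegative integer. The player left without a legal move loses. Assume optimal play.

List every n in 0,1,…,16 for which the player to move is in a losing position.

Label each position W (a win for the player to move) or L (a loss). A position with no legal move is L; any other position is W exactly when some move reaches an L, and L when every move reaches a W.
n=0: no move → L
n=1: W (go to 0, an L position)
n=2: W (go to 0, an L position)
n=3: W (go to 0, an L position)
n=4: L (options 2(W), 3(W) are all W)
n=5: W (go to 0, an L position)
n=6: W (go to 4, an L position)
n=7: W (go to 0, an L position)
n=8: L (options 6(W), 7(W) are all W)
n=9: W (go to 8, an L position)
n=10: W (go to 8, an L position)
n=11: W (go to 0, an L position)
n=12: W (go to 4, an L position)
n=13: W (go to 0, an L position)
n=14: L (options 7(W), 12(W), 13(W) are all W)
n=15: W (go to 14, an L position)
n=16: W (go to 14, an L position)
Reading off the rows marked L gives the requested list; there are 4 such values of n.

0, 4, 8, 14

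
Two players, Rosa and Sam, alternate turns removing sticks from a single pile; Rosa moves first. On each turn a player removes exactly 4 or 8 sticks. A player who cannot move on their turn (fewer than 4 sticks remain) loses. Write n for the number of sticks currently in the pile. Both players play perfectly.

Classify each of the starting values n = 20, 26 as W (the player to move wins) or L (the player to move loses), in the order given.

20: W, 26: L

Label each position W (a win for the player to move) or L (a loss). A position with no legal move is L; any other position is W exactly when some move reaches an L, and L when every move reaches a W.
n=0: no move → L
n=1: no move → L
n=2: no move → L
n=3: no move → L
n=4: can move to 0, which is L ⇒ W
n=5: can move to 1, which is L ⇒ W
n=6: can move to 2, which is L ⇒ W
n=7: can move to 3, which is L ⇒ W
n=8: can move to 0, which is L ⇒ W
n=9: can move to 1, which is L ⇒ W
n=10: can move to 2, which is L ⇒ W
n=11: can move to 3, which is L ⇒ W
n=12: moves to 8(W), 4(W); every one is W ⇒ L
n=13: moves to 9(W), 5(W); every one is W ⇒ L
n=14: moves to 10(W), 6(W); every one is W ⇒ L
n=15: moves to 11(W), 7(W); every one is W ⇒ L
n=16: can move to 12, which is L ⇒ W
n=17: can move to 13, which is L ⇒ W
n=18: can move to 14, which is L ⇒ W
n=19: can move to 15, which is L ⇒ W
n=20: can move to 12, which is L ⇒ W
n=21: can move to 13, which is L ⇒ W
n=22: can move to 14, which is L ⇒ W
n=23: can move to 15, which is L ⇒ W
n=24: moves to 20(W), 16(W); every one is W ⇒ L
n=25: moves to 21(W), 17(W); every one is W ⇒ L
n=26: moves to 22(W), 18(W); every one is W ⇒ L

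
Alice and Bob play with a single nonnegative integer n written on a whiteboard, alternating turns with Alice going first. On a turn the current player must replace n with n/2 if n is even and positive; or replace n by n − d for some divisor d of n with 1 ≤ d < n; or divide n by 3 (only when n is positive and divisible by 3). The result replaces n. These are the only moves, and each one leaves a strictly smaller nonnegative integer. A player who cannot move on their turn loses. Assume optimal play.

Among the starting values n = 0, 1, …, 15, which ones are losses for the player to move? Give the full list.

Build the W/L table. Terminal = L. A non-terminal position is W if it has a move to some L; otherwise it is L.
n=0: no move → L
n=1: no move → L
n=2: →1(L), so W
n=3: →1(L), so W
n=4: →2(W), 3(W) — all W, so L
n=5: →4(L), so W
n=6: →4(L), so W
n=7: →6(W) only, which is W, so L
n=8: →4(L), so W
n=9: →3(W), 6(W), 8(W) — all W, so L
n=10: →9(L), so W
n=11: →10(W) only, which is W, so L
n=12: →4(L), so W
n=13: →12(W) only, which is W, so L
n=14: →7(L), so W
n=15: →5(W), 10(W), 12(W), 14(W) — all W, so L
Reading off the rows marked L gives the requested list; there are 8 such values of n.

0, 1, 4, 7, 9, 11, 13, 15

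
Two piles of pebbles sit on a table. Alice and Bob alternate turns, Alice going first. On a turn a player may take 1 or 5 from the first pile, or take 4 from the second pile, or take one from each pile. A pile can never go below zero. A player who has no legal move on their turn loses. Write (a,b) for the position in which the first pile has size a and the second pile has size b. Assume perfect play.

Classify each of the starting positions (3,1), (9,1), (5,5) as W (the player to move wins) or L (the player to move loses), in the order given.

(3,1): W, (9,1): W, (5,5): L

Classify positions by backward induction: terminal positions (no move available) are L. From any other position, the mover wins iff some move reaches an L.
No move ever increases a pile, so every position that can arise here has a ≤ 9 and b ≤ 5; it is enough to label the cells with 0 ≤ a ≤ 9 and 0 ≤ b ≤ 5.
Every move lowers a or b (never raises either), so fill the grid row by row in increasing a, and left to right within a row: each cell's successors are then already labelled.
      b=0  b=1  b=2  b=3  b=4  b=5
a=0:    L    L    L    L    W    W
a=1:    W    W    W    W    W    L
a=2:    L    L    L    L    W    W
a=3:    W    W    W    W    W    L
a=4:    L    L    L    L    W    W
a=5:    W    W    W    W    W    L
a=6:    L    L    L    L    W    W
a=7:    W    W    W    W    W    L
a=8:    L    L    L    L    W    W
a=9:    W    W    W    W    W    L
Cells with no legal move (terminal, hence L): (0,0), (0,1), (0,2), (0,3).
The remaining L cells, each justified by listing all of its moves:
(1,5): only reaches (0,5)(W), (1,1)(W), (0,4)(W), all W → L
(2,0): only reaches (1,0)(W), which is W → L
(2,1): only reaches (1,1)(W), (1,0)(W), all W → L
(2,2): only reaches (1,2)(W), (1,1)(W), all W → L
(2,3): only reaches (1,3)(W), (1,2)(W), all W → L
(3,5): only reaches (2,5)(W), (3,1)(W), (2,4)(W), all W → L
(4,0): only reaches (3,0)(W), which is W → L
(4,1): only reaches (3,1)(W), (3,0)(W), all W → L
(4,2): only reaches (3,2)(W), (3,1)(W), all W → L
(4,3): only reaches (3,3)(W), (3,2)(W), all W → L
(5,5): only reaches (4,5)(W), (0,5)(W), (5,1)(W), (4,4)(W), all W → L
(6,0): only reaches (5,0)(W), (1,0)(W), all W → L
(6,1): only reaches (5,1)(W), (1,1)(W), (5,0)(W), all W → L
(6,2): only reaches (5,2)(W), (1,2)(W), (5,1)(W), all W → L
(6,3): only reaches (5,3)(W), (1,3)(W), (5,2)(W), all W → L
(7,5): only reaches (6,5)(W), (2,5)(W), (7,1)(W), (6,4)(W), all W → L
(8,0): only reaches (7,0)(W), (3,0)(W), all W → L
(8,1): only reaches (7,1)(W), (3,1)(W), (7,0)(W), all W → L
(8,2): only reaches (7,2)(W), (3,2)(W), (7,1)(W), all W → L
(8,3): only reaches (7,3)(W), (3,3)(W), (7,2)(W), all W → L
(9,5): only reaches (8,5)(W), (4,5)(W), (9,1)(W), (8,4)(W), all W → L
Every other cell has at least one move into one of the L cells above, so it is W.
(3,1): the move to (2,1) reaches an L cell, so W
(9,1): the move to (8,1) reaches an L cell, so W
(5,5): one of the L cells justified above, so L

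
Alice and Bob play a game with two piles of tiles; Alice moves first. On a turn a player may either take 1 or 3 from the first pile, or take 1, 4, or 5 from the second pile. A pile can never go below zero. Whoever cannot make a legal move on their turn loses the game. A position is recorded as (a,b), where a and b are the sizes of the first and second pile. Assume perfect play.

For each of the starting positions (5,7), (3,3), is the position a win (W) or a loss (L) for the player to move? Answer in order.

Work bottom-up. With no move the player to move loses. Otherwise the position is W if at least one move leads to an L position for the opponent, and L if every move leads to a W.
No move ever increases a pile, so every position that can arise here has a ≤ 5 and b ≤ 7; it is enough to label the cells with 0 ≤ a ≤ 5 and 0 ≤ b ≤ 7.
Every move lowers a or b (never raises either), so fill the grid row by row in increasing a, and left to right within a row: each cell's successors are then already labelled.
      b=0  b=1  b=2  b=3  b=4  b=5  b=6  b=7
a=0:    L    W    L    W    W    W    W    W
a=1:    W    L    W    L    W    W    W    W
a=2:    L    W    L    W    W    W    W    W
a=3:    W    L    W    L    W    W    W    W
a=4:    L    W    L    W    W    W    W    W
a=5:    W    L    W    L    W    W    W    W
Cells with no legal move (terminal, hence L): (0,0).
The remaining L cells, each justified by listing all of its moves:
(0,2): only reaches (0,1)(W), which is W → L
(1,1): only reaches (0,1)(W), (1,0)(W), all W → L
(1,3): only reaches (0,3)(W), (1,2)(W), all W → L
(2,0): only reaches (1,0)(W), which is W → L
(2,2): only reaches (1,2)(W), (2,1)(W), all W → L
(3,1): only reaches (2,1)(W), (0,1)(W), (3,0)(W), all W → L
(3,3): only reaches (2,3)(W), (0,3)(W), (3,2)(W), all W → L
(4,0): only reaches (3,0)(W), (1,0)(W), all W → L
(4,2): only reaches (3,2)(W), (1,2)(W), (4,1)(W), all W → L
(5,1): only reaches (4,1)(W), (2,1)(W), (5,0)(W), all W → L
(5,3): only reaches (4,3)(W), (2,3)(W), (5,2)(W), all W → L
Every other cell has at least one move into one of the L cells above, so it is W.
(5,7): the move to (5,3) reaches an L cell, so W
(3,3): one of the L cells justified above, so L

(5,7): W, (3,3): L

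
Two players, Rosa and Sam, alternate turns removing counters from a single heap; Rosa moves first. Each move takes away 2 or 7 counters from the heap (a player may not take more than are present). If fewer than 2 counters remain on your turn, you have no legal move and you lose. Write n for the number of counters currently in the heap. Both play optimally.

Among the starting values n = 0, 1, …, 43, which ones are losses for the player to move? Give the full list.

0, 1, 4, 5, 9, 10, 13, 14, 18, 19, 22, 23, 27, 28, 31, 32, 36, 37, 40, 41

Build the W/L table. Terminal = L. A non-terminal position is W if it has a move to some L; otherwise it is L.
n=0: no move → L
n=1: no move → L
n=2: W (go to 0, an L position)
n=3: W (go to 1, an L position)
n=4: L (sole option 2(W) is W)
n=5: L (sole option 3(W) is W)
n=6: W (go to 4, an L position)
n=7: W (go to 5, an L position)
n=8: W (go to 1, an L position)
n=9: L (options 7(W), 2(W) are all W)
n=10: L (options 8(W), 3(W) are all W)
n=11: W (go to 9, an L position)
n=12: W (go to 10, an L position)
n=13: L (options 11(W), 6(W) are all W)
n=14: L (options 12(W), 7(W) are all W)
n=15: W (go to 13, an L position)
n=16: W (go to 14, an L position)
n=17: W (go to 10, an L position)
n=18: L (options 16(W), 11(W) are all W)
n=19: L (options 17(W), 12(W) are all W)
n=20: W (go to 18, an L position)
n=21: W (go to 19, an L position)
n=22: L (options 20(W), 15(W) are all W)
n=23: L (options 21(W), 16(W) are all W)
n=24: W (go to 22, an L position)
n=25: W (go to 23, an L position)
n=26: W (go to 19, an L position)
n=27: L (options 25(W), 20(W) are all W)
n=28: L (options 26(W), 21(W) are all W)
n=29: W (go to 27, an L position)
n=30: W (go to 28, an L position)
n=31: L (options 29(W), 24(W) are all W)
n=32: L (options 30(W), 25(W) are all W)
n=33: W (go to 31, an L position)
n=34: W (go to 32, an L position)
n=35: W (go to 28, an L position)
n=36: L (options 34(W), 29(W) are all W)
n=37: L (options 35(W), 30(W) are all W)
n=38: W (go to 36, an L position)
n=39: W (go to 37, an L position)
n=40: L (options 38(W), 33(W) are all W)
n=41: L (options 39(W), 34(W) are all W)
n=42: W (go to 40, an L position)
n=43: W (go to 41, an L position)
Reading off the rows marked L gives the requested list; there are 20 such values of n.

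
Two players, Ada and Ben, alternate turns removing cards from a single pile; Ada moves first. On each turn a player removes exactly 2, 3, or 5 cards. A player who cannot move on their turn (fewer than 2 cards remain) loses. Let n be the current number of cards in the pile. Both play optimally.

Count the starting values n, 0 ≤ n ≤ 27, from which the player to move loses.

Build the W/L table. Terminal = L. A non-terminal position is W if it has a move to some L; otherwise it is L.
n=0: no move → L
n=1: no move → L
n=2: W (go to 0, an L position)
n=3: W (go to 1, an L position)
n=4: W (go to 1, an L position)
n=5: W (go to 0, an L position)
n=6: W (go to 1, an L position)
n=7: L (options 5(W), 4(W), 2(W) are all W)
n=8: L (options 6(W), 5(W), 3(W) are all W)
n=9: W (go to 7, an L position)
n=10: W (go to 8, an L position)
n=11: W (go to 8, an L position)
n=12: W (go to 7, an L position)
n=13: W (go to 8, an L position)
n=14: L (options 12(W), 11(W), 9(W) are all W)
n=15: L (options 13(W), 12(W), 10(W) are all W)
n=16: W (go to 14, an L position)
n=17: W (go to 15, an L position)
n=18: W (go to 15, an L position)
n=19: W (go to 14, an L position)
n=20: W (go to 15, an L position)
n=21: L (options 19(W), 18(W), 16(W) are all W)
n=22: L (options 20(W), 19(W), 17(W) are all W)
n=23: W (go to 21, an L position)
n=24: W (go to 22, an L position)
n=25: W (go to 22, an L position)
n=26: W (go to 21, an L position)
n=27: W (go to 22, an L position)
L entries with 0 ≤ n ≤ 27: n = 0, 1, 7, 8, 14, 15, 21, 22; that makes 8.

8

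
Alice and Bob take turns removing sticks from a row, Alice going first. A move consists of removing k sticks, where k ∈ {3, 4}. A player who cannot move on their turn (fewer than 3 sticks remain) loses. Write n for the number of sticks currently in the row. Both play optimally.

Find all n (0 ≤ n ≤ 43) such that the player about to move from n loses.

0, 1, 2, 7, 8, 9, 14, 15, 16, 21, 22, 23, 28, 29, 30, 35, 36, 37, 42, 43

Work bottom-up. With no move the player to move loses. Otherwise the position is W if at least one move leads to an L position for the opponent, and L if every move leads to a W.
n=0: no move → L
n=1: no move → L
n=2: no move → L
n=3: W (go to 0, an L position)
n=4: W (go to 1, an L position)
n=5: W (go to 2, an L position)
n=6: W (go to 2, an L position)
n=7: L (options 4(W), 3(W) are all W)
n=8: L (options 5(W), 4(W) are all W)
n=9: L (options 6(W), 5(W) are all W)
n=10: W (go to 7, an L position)
n=11: W (go to 8, an L position)
n=12: W (go to 9, an L position)
n=13: W (go to 9, an L position)
n=14: L (options 11(W), 10(W) are all W)
n=15: L (options 12(W), 11(W) are all W)
n=16: L (options 13(W), 12(W) are all W)
n=17: W (go to 14, an L position)
n=18: W (go to 15, an L position)
n=19: W (go to 16, an L position)
n=20: W (go to 16, an L position)
n=21: L (options 18(W), 17(W) are all W)
n=22: L (options 19(W), 18(W) are all W)
n=23: L (options 20(W), 19(W) are all W)
n=24: W (go to 21, an L position)
n=25: W (go to 22, an L position)
n=26: W (go to 23, an L position)
n=27: W (go to 23, an L position)
n=28: L (options 25(W), 24(W) are all W)
n=29: L (options 26(W), 25(W) are all W)
n=30: L (options 27(W), 26(W) are all W)
n=31: W (go to 28, an L position)
n=32: W (go to 29, an L position)
n=33: W (go to 30, an L position)
n=34: W (go to 30, an L position)
n=35: L (options 32(W), 31(W) are all W)
n=36: L (options 33(W), 32(W) are all W)
n=37: L (options 34(W), 33(W) are all W)
n=38: W (go to 35, an L position)
n=39: W (go to 36, an L position)
n=40: W (go to 37, an L position)
n=41: W (go to 37, an L position)
n=42: L (options 39(W), 38(W) are all W)
n=43: L (options 40(W), 39(W) are all W)
Reading off the rows marked L gives the requested list; there are 20 such values of n.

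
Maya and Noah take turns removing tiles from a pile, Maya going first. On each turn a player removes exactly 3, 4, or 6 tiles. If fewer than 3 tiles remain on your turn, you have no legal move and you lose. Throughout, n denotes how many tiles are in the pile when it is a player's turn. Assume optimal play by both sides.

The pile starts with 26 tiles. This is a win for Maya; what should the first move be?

Remove 6, leaving 20.

Build the W/L table. Terminal = L. A non-terminal position is W if it has a move to some L; otherwise it is L.
n=0: no move → L
n=1: no move → L
n=2: no move → L
n=3: →0(L), so W
n=4: →1(L), so W
n=5: →2(L), so W
n=6: →2(L), so W
n=7: →1(L), so W
n=8: →2(L), so W
n=9: →6(W), 5(W), 3(W) — all W, so L
n=10: →7(W), 6(W), 4(W) — all W, so L
n=11: →8(W), 7(W), 5(W) — all W, so L
n=12: →9(L), so W
n=13: →10(L), so W
n=14: →11(L), so W
n=15: →11(L), so W
n=16: →10(L), so W
n=17: →11(L), so W
n=18: →15(W), 14(W), 12(W) — all W, so L
n=19: →16(W), 15(W), 13(W) — all W, so L
n=20: →17(W), 16(W), 14(W) — all W, so L
n=21: →18(L), so W
n=22: →19(L), so W
n=23: →20(L), so W
n=24: →20(L), so W
n=25: →19(L), so W
n=26: →20(L), so W
From 26, the L positions reachable in one move are: 20.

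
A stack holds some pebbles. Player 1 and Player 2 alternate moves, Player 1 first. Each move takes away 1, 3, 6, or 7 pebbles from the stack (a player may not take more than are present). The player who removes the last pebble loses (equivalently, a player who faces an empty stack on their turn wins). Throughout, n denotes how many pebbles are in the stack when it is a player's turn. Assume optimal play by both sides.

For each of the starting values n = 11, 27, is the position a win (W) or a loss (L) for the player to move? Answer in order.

Positions with no move are W. A position that does have a move is losing for the player to move precisely when every available move leads to a winning position for the opponent. Fill in the labels:
n=0: no move; the opponent has just taken the last pebble and therefore loses → W
n=1: L (sole option 0(W) is W)
n=2: W (go to 1, an L position)
n=3: L (options 2(W), 0(W) are all W)
n=4: W (go to 3, an L position)
n=5: L (options 4(W), 2(W) are all W)
n=6: W (go to 5, an L position)
n=7: W (go to 1, an L position)
n=8: W (go to 5, an L position)
n=9: W (go to 3, an L position)
n=10: W (go to 3, an L position)
n=11: W (go to 5, an L position)
n=12: W (go to 5, an L position)
n=13: L (options 12(W), 10(W), 7(W), 6(W) are all W)
n=14: W (go to 13, an L position)
n=15: L (options 14(W), 12(W), 9(W), 8(W) are all W)
n=16: W (go to 15, an L position)
n=17: L (options 16(W), 14(W), 11(W), 10(W) are all W)
n=18: W (go to 17, an L position)
n=19: W (go to 13, an L position)
n=20: W (go to 17, an L position)
n=21: W (go to 15, an L position)
n=22: W (go to 15, an L position)
n=23: W (go to 17, an L position)
n=24: W (go to 17, an L position)
n=25: L (options 24(W), 22(W), 19(W), 18(W) are all W)
n=26: W (go to 25, an L position)
n=27: L (options 26(W), 24(W), 21(W), 20(W) are all W)

11: W, 27: L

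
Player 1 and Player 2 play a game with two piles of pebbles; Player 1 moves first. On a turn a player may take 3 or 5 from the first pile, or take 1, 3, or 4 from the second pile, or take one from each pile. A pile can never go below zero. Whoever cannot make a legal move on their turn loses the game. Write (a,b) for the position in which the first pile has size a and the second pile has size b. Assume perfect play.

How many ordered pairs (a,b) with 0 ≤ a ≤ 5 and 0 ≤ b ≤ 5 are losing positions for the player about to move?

11

Positions with no move are L. A position that does have a move is losing for the player to move precisely when every available move leads to a winning position for the opponent. Fill in the labels:
Every move lowers a or b (never raises either), so fill the grid row by row in increasing a, and left to right within a row: each cell's successors are then already labelled.
      b=0  b=1  b=2  b=3  b=4  b=5
a=0:    L    W    L    W    W    W
a=1:    L    W    L    W    W    W
a=2:    L    W    L    W    W    W
a=3:    W    W    W    W    L    W
a=4:    W    L    W    L    W    W
a=5:    W    L    W    L    W    W
Cells with no legal move (terminal, hence L): (0,0), (1,0), (2,0).
The remaining L cells, each justified by listing all of its moves:
(0,2): the only move is to (0,1)(W), a W ⇒ L
(1,2): moves to (1,1)(W), (0,1)(W); every one is W ⇒ L
(2,2): moves to (2,1)(W), (1,1)(W); every one is W ⇒ L
(3,4): moves to (0,4)(W), (3,3)(W), (3,1)(W), (3,0)(W), (2,3)(W); every one is W ⇒ L
(4,1): moves to (1,1)(W), (4,0)(W), (3,0)(W); every one is W ⇒ L
(4,3): moves to (1,3)(W), (4,2)(W), (4,0)(W), (3,2)(W); every one is W ⇒ L
(5,1): moves to (2,1)(W), (0,1)(W), (5,0)(W), (4,0)(W); every one is W ⇒ L
(5,3): moves to (2,3)(W), (0,3)(W), (5,2)(W), (5,0)(W), (4,2)(W); every one is W ⇒ L
Every other cell has at least one move into one of the L cells above, so it is W.
L cells per row: a=0: 2, a=1: 2, a=2: 2, a=3: 1, a=4: 2, a=5: 2; total 11.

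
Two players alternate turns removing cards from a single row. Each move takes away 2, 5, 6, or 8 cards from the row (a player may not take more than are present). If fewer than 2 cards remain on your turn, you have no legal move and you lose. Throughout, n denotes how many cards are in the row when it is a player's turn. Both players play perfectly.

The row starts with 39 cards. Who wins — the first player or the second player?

Classify positions by backward induction: terminal positions (no move available) are L. From any other position, the mover wins iff some move reaches an L.
n=0: no move → L
n=1: no move → L
n=2: reaches L-position 0 → W
n=3: reaches L-position 1 → W
n=4: only reaches 2(W), which is W → L
n=5: reaches L-position 0 → W
n=6: reaches L-position 4 → W
n=7: reaches L-position 1 → W
n=8: reaches L-position 0 → W
n=9: reaches L-position 4 → W
n=10: reaches L-position 4 → W
n=11: only reaches 9(W), 6(W), 5(W), 3(W), all W → L
n=12: reaches L-position 4 → W
n=13: reaches L-position 11 → W
n=14: only reaches 12(W), 9(W), 8(W), 6(W), all W → L
n=15: only reaches 13(W), 10(W), 9(W), 7(W), all W → L
n=16: reaches L-position 14 → W
n=17: reaches L-position 15 → W
n=18: only reaches 16(W), 13(W), 12(W), 10(W), all W → L
n=19: reaches L-position 14 → W
n=20: reaches L-position 18 → W
n=21: reaches L-position 15 → W
n=22: reaches L-position 14 → W
n=23: reaches L-position 18 → W
n=24: reaches L-position 18 → W
n=25: only reaches 23(W), 20(W), 19(W), 17(W), all W → L
n=26: reaches L-position 18 → W
n=27: reaches L-position 25 → W
n=28: only reaches 26(W), 23(W), 22(W), 20(W), all W → L
n=29: only reaches 27(W), 24(W), 23(W), 21(W), all W → L
n=30: reaches L-position 28 → W
n=31: reaches L-position 29 → W
n=32: only reaches 30(W), 27(W), 26(W), 24(W), all W → L
n=33: reaches L-position 28 → W
n=34: reaches L-position 32 → W
n=35: reaches L-position 29 → W
n=36: reaches L-position 28 → W
n=37: reaches L-position 32 → W
n=38: reaches L-position 32 → W
n=39: only reaches 37(W), 34(W), 33(W), 31(W), all W → L
The starting position 39 is L: whatever the player to move does, the opponent receives a W position.

The second player wins.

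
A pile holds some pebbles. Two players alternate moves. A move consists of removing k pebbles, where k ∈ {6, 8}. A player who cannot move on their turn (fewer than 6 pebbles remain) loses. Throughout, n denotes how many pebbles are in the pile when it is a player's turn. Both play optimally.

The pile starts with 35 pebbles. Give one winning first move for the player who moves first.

Build the W/L table. Terminal = L. A non-terminal position is W if it has a move to some L; otherwise it is L.
n=0: no move → L
n=1: no move → L
n=2: no move → L
n=3: no move → L
n=4: no move → L
n=5: no move → L
n=6: W (go to 0, an L position)
n=7: W (go to 1, an L position)
n=8: W (go to 2, an L position)
n=9: W (go to 3, an L position)
n=10: W (go to 4, an L position)
n=11: W (go to 5, an L position)
n=12: W (go to 4, an L position)
n=13: W (go to 5, an L position)
n=14: L (options 8(W), 6(W) are all W)
n=15: L (options 9(W), 7(W) are all W)
n=16: L (options 10(W), 8(W) are all W)
n=17: L (options 11(W), 9(W) are all W)
n=18: L (options 12(W), 10(W) are all W)
n=19: L (options 13(W), 11(W) are all W)
n=20: W (go to 14, an L position)
n=21: W (go to 15, an L position)
n=22: W (go to 16, an L position)
n=23: W (go to 17, an L position)
n=24: W (go to 18, an L position)
n=25: W (go to 19, an L position)
n=26: W (go to 18, an L position)
n=27: W (go to 19, an L position)
n=28: L (options 22(W), 20(W) are all W)
n=29: L (options 23(W), 21(W) are all W)
n=30: L (options 24(W), 22(W) are all W)
n=31: L (options 25(W), 23(W) are all W)
n=32: L (options 26(W), 24(W) are all W)
n=33: L (options 27(W), 25(W) are all W)
n=34: W (go to 28, an L position)
n=35: W (go to 29, an L position)
From 35, the L positions reachable in one move are: 29.

Remove 6, leaving 29.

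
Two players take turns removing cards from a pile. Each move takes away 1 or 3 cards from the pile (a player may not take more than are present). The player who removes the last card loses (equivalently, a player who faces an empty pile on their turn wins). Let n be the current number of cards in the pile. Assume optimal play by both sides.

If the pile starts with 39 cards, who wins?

Build the W/L table. Terminal = W. A non-terminal position is W if it has a move to some L; otherwise it is L.
n=0: no move; the opponent has just taken the last card and therefore loses → W
n=1: →0(W) only, which is W, so L
n=2: →1(L), so W
n=3: →2(W), 0(W) — all W, so L
n=4: →3(L), so W
n=5: →4(W), 2(W) — all W, so L
n=6: →5(L), so W
n=7: →6(W), 4(W) — all W, so L
n=8: →7(L), so W
n=9: →8(W), 6(W) — all W, so L
n=10: →9(L), so W
n=11: →10(W), 8(W) — all W, so L
n=12: →11(L), so W
n=13: →12(W), 10(W) — all W, so L
n=14: →13(L), so W
n=15: →14(W), 12(W) — all W, so L
n=16: →15(L), so W
n=17: →16(W), 14(W) — all W, so L
n=18: →17(L), so W
n=19: →18(W), 16(W) — all W, so L
n=20: →19(L), so W
n=21: →20(W), 18(W) — all W, so L
n=22: →21(L), so W
n=23: →22(W), 20(W) — all W, so L
n=24: →23(L), so W
n=25: →24(W), 22(W) — all W, so L
n=26: →25(L), so W
n=27: →26(W), 24(W) — all W, so L
n=28: →27(L), so W
n=29: →28(W), 26(W) — all W, so L
n=30: →29(L), so W
n=31: →30(W), 28(W) — all W, so L
n=32: →31(L), so W
n=33: →32(W), 30(W) — all W, so L
n=34: →33(L), so W
n=35: →34(W), 32(W) — all W, so L
n=36: →35(L), so W
n=37: →36(W), 34(W) — all W, so L
n=38: →37(L), so W
n=39: →38(W), 36(W) — all W, so L
Every move from 39 reaches a W position, so the mover loses.

The second player wins.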